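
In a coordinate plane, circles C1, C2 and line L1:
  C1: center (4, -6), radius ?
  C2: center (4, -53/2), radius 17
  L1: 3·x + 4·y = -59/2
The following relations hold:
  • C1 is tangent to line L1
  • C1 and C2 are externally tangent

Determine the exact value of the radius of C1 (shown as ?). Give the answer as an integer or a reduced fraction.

1. [C1‖L1]  r_C1² − 49/4 = 0  ⇒  r_C1 = 7/2 (r>0 drops 1)
2. [ext C1·C2]  r_C1² + 34r_C1 − 525/4 = 0  ⇒  r_C1 = 7/2 (r>0 drops 1)

7/2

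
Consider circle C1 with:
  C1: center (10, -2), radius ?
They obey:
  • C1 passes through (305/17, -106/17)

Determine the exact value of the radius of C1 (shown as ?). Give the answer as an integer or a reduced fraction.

9

1. [C1∋P]  r_C1² − 81 = 0  ⇒  r_C1 = 9 (r>0 drops 1)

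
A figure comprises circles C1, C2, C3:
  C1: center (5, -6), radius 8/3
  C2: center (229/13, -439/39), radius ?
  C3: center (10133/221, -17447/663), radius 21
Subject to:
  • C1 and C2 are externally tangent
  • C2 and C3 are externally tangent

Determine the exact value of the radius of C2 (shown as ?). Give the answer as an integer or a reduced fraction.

1. [ext C1·C2]  r_C2² + (16/3)r_C2 − 539/3 = 0  ⇒  r_C2 = 11 (r>0 drops 1)
2. [ext C2·C3]  r_C2² + 42r_C2 − 583 = 0  ⇒  r_C2 = 11 (r>0 drops 1)

11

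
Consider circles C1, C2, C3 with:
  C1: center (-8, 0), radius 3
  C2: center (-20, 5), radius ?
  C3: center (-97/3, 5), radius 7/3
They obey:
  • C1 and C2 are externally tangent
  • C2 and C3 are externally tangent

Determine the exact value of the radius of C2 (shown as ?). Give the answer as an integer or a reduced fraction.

1. [ext C1·C2]  r_C2² + 6r_C2 − 160 = 0  ⇒  r_C2 = 10 (r>0 drops 1)
2. [ext C2·C3]  r_C2² + (14/3)r_C2 − 440/3 = 0  ⇒  r_C2 = 10 (r>0 drops 1)

10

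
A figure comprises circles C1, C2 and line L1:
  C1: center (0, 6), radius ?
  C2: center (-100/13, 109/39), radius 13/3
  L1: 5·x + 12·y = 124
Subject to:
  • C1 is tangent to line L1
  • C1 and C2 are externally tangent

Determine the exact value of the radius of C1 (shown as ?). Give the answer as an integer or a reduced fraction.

4

1. [C1‖L1]  r_C1² − 16 = 0  ⇒  r_C1 = 4 (r>0 drops 1)
2. [ext C1·C2]  r_C1² + (26/3)r_C1 − 152/3 = 0  ⇒  r_C1 = 4 (r>0 drops 1)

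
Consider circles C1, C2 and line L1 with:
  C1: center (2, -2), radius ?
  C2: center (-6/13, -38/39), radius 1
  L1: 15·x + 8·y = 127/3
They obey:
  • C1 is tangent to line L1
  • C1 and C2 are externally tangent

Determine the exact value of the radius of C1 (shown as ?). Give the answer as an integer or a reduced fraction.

5/3

1. [C1‖L1]  r_C1² − 25/9 = 0  ⇒  r_C1 = 5/3 (r>0 drops 1)
2. [ext C1·C2]  r_C1² + 2r_C1 − 55/9 = 0  ⇒  r_C1 = 5/3 (r>0 drops 1)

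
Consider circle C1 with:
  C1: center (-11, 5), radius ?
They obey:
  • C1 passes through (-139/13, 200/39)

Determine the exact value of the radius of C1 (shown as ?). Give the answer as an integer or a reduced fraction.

1. [C1∋P]  r_C1² − 1/9 = 0  ⇒  r_C1 = 1/3 (r>0 drops 1)

1/3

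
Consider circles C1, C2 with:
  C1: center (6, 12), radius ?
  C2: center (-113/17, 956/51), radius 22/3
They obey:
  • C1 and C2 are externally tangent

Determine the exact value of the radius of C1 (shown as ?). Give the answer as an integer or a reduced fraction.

1. [ext C1·C2]  r_C1² + (44/3)r_C1 − 455/3 = 0  ⇒  r_C1 = 7 (r>0 drops 1)

7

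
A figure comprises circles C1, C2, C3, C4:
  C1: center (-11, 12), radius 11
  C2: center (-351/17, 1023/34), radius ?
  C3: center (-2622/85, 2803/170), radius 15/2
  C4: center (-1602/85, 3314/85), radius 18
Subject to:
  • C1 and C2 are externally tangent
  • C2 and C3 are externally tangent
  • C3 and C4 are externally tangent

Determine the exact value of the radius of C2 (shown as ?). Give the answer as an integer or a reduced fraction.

19/2

1. [ext C1·C2]  r_C2² + 22r_C2 − 1197/4 = 0  ⇒  r_C2 = 19/2 (r>0 drops 1)
2. [ext C2·C3]  r_C2² + 15r_C2 − 931/4 = 0  ⇒  r_C2 = 19/2 (r>0 drops 1)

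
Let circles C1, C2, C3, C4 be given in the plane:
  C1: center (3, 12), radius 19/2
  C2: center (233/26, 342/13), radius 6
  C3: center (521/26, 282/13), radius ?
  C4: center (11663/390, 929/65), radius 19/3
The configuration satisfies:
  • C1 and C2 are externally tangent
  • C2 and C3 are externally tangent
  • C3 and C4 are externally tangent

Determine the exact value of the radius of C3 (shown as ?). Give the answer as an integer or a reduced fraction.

6

1. [ext C2·C3]  r_C3² + 12r_C3 − 108 = 0  ⇒  r_C3 = 6 (r>0 drops 1)
2. [ext C3·C4]  r_C3² + (38/3)r_C3 − 112 = 0  ⇒  r_C3 = 6 (r>0 drops 1)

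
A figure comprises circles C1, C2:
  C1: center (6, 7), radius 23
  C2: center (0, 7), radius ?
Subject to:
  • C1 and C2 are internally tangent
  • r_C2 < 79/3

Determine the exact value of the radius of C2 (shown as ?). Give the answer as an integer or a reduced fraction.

1. [int C1,C2]  r_C2² − 46r_C2 + 493 = 0  ⇒  r_C2 = 17 or 29
2. given r_C2 < 79/3: keep 17

17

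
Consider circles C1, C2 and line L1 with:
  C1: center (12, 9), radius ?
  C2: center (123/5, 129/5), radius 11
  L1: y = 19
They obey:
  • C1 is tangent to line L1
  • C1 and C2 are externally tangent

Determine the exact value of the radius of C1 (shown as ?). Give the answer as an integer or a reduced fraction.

1. [C1‖L1]  r_C1² − 100 = 0  ⇒  r_C1 = 10 (r>0 drops 1)
2. [ext C1·C2]  r_C1² + 22r_C1 − 320 = 0  ⇒  r_C1 = 10 (r>0 drops 1)

10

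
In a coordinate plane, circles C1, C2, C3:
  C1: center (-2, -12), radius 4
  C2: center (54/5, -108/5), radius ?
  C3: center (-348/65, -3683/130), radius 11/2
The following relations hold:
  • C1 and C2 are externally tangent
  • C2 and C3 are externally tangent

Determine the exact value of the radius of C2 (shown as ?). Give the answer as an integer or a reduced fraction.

1. [ext C1·C2]  r_C2² + 8r_C2 − 240 = 0  ⇒  r_C2 = 12 (r>0 drops 1)
2. [ext C2·C3]  r_C2² + 11r_C2 − 276 = 0  ⇒  r_C2 = 12 (r>0 drops 1)

12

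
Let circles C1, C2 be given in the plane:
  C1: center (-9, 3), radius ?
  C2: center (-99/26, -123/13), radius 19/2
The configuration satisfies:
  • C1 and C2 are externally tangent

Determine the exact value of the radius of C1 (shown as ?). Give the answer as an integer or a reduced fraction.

1. [ext C1·C2]  r_C1² + 19r_C1 − 92 = 0  ⇒  r_C1 = 4 (r>0 drops 1)

4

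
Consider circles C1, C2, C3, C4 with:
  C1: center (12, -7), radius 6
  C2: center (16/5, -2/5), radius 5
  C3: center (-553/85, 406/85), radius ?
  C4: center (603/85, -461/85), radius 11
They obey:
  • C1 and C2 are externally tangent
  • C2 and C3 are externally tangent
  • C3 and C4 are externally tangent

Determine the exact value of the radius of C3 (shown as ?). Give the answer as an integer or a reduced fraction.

6

1. [ext C2·C3]  r_C3² + 10r_C3 − 96 = 0  ⇒  r_C3 = 6 (r>0 drops 1)
2. [ext C3·C4]  r_C3² + 22r_C3 − 168 = 0  ⇒  r_C3 = 6 (r>0 drops 1)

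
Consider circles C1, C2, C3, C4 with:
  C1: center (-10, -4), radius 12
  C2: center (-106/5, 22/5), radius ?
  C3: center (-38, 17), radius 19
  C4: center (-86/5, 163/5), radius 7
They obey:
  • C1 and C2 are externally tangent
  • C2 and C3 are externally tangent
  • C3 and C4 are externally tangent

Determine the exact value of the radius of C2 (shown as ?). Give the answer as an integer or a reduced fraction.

1. [ext C1·C2]  r_C2² + 24r_C2 − 52 = 0  ⇒  r_C2 = 2 (r>0 drops 1)
2. [ext C2·C3]  r_C2² + 38r_C2 − 80 = 0  ⇒  r_C2 = 2 (r>0 drops 1)

2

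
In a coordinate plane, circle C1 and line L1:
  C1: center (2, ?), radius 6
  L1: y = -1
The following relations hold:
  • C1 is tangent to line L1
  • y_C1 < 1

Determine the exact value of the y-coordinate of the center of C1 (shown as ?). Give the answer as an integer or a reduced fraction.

-7

1. [C1‖L1]  y_C1² + 2y_C1 − 35 = 0  ⇒  y_C1 = -7 or 5
2. given y_C1 < 1: keep -7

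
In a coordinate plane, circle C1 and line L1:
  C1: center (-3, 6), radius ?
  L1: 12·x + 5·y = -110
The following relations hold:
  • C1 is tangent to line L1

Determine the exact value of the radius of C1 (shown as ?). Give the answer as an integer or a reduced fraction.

1. [C1‖L1]  r_C1² − 64 = 0  ⇒  r_C1 = 8 (r>0 drops 1)

8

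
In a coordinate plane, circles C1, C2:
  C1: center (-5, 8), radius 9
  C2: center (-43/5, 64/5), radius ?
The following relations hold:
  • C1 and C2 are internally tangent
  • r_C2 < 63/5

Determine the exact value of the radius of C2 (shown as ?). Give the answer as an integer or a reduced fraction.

1. [int C1,C2]  r_C2² − 18r_C2 + 45 = 0  ⇒  r_C2 = 3 or 15
2. given r_C2 < 63/5: keep 3

3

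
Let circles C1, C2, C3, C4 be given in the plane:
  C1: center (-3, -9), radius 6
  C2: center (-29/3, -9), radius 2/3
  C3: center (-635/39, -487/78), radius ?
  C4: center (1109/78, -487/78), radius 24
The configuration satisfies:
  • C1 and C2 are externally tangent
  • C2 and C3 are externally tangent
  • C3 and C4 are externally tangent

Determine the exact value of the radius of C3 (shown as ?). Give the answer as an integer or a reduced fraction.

1. [ext C2·C3]  r_C3² + (4/3)r_C3 − 611/12 = 0  ⇒  r_C3 = 13/2 (r>0 drops 1)
2. [ext C3·C4]  r_C3² + 48r_C3 − 1417/4 = 0  ⇒  r_C3 = 13/2 (r>0 drops 1)

13/2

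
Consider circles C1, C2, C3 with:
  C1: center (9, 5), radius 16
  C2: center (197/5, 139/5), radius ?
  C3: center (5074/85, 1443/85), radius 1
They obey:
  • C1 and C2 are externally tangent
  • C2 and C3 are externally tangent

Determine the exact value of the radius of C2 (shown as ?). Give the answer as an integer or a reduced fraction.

1. [ext C1·C2]  r_C2² + 32r_C2 − 1188 = 0  ⇒  r_C2 = 22 (r>0 drops 1)
2. [ext C2·C3]  r_C2² + 2r_C2 − 528 = 0  ⇒  r_C2 = 22 (r>0 drops 1)

22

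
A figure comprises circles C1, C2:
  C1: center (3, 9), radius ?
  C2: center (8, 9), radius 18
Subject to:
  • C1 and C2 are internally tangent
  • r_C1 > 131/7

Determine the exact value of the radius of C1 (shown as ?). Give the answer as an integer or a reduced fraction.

1. [int C1,C2]  r_C1² − 36r_C1 + 299 = 0  ⇒  r_C1 = 13 or 23
2. given r_C1 > 131/7: keep 23

23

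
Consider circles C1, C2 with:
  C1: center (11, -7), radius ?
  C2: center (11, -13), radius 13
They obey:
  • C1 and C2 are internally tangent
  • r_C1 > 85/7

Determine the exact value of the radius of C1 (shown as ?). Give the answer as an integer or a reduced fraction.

19

1. [int C1,C2]  r_C1² − 26r_C1 + 133 = 0  ⇒  r_C1 = 7 or 19
2. given r_C1 > 85/7: keep 19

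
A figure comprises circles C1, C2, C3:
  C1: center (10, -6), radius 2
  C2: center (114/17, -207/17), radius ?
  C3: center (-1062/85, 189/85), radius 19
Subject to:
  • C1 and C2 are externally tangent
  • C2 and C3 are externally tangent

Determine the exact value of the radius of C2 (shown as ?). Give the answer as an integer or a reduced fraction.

5

1. [ext C1·C2]  r_C2² + 4r_C2 − 45 = 0  ⇒  r_C2 = 5 (r>0 drops 1)
2. [ext C2·C3]  r_C2² + 38r_C2 − 215 = 0  ⇒  r_C2 = 5 (r>0 drops 1)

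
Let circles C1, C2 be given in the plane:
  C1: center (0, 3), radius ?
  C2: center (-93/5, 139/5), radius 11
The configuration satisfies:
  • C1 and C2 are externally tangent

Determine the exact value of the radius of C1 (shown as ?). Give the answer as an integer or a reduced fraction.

20

1. [ext C1·C2]  r_C1² + 22r_C1 − 840 = 0  ⇒  r_C1 = 20 (r>0 drops 1)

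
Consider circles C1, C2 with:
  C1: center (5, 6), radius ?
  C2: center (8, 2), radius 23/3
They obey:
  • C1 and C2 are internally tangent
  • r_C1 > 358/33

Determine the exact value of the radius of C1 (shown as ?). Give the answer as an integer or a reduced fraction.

1. [int C1,C2]  r_C1² − (46/3)r_C1 + 304/9 = 0  ⇒  r_C1 = 8/3 or 38/3
2. given r_C1 > 358/33: keep 38/3

38/3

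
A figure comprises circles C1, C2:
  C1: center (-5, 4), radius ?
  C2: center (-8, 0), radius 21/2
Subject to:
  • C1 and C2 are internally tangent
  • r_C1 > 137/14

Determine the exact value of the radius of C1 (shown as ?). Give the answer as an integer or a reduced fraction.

31/2

1. [int C1,C2]  r_C1² − 21r_C1 + 341/4 = 0  ⇒  r_C1 = 11/2 or 31/2
2. given r_C1 > 137/14: keep 31/2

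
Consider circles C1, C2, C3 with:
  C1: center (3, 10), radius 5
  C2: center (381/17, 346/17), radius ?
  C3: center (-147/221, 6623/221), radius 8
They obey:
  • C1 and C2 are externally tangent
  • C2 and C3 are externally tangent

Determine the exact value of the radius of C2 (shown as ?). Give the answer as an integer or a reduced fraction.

1. [ext C1·C2]  r_C2² + 10r_C2 − 459 = 0  ⇒  r_C2 = 17 (r>0 drops 1)
2. [ext C2·C3]  r_C2² + 16r_C2 − 561 = 0  ⇒  r_C2 = 17 (r>0 drops 1)

17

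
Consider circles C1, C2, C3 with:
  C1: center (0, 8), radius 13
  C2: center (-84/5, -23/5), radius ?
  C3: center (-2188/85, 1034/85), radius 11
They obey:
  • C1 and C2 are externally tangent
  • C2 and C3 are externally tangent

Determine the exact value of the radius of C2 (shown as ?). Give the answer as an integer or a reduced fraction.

8

1. [ext C1·C2]  r_C2² + 26r_C2 − 272 = 0  ⇒  r_C2 = 8 (r>0 drops 1)
2. [ext C2·C3]  r_C2² + 22r_C2 − 240 = 0  ⇒  r_C2 = 8 (r>0 drops 1)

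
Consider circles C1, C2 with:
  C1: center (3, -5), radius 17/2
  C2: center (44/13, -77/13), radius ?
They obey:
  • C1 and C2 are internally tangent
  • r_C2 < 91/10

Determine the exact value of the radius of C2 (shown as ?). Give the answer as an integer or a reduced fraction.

15/2

1. [int C1,C2]  r_C2² − 17r_C2 + 285/4 = 0  ⇒  r_C2 = 15/2 or 19/2
2. given r_C2 < 91/10: keep 15/2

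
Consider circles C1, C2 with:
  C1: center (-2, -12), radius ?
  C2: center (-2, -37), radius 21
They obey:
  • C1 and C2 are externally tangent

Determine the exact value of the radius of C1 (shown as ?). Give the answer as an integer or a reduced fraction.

4

1. [ext C1·C2]  r_C1² + 42r_C1 − 184 = 0  ⇒  r_C1 = 4 (r>0 drops 1)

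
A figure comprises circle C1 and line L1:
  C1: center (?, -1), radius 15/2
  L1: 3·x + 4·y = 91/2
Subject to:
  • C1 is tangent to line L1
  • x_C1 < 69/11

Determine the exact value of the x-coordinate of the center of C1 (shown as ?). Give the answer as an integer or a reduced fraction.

4

1. [C1‖L1]  x_C1² − 33x_C1 + 116 = 0  ⇒  x_C1 = 4 or 29
2. given x_C1 < 69/11: keep 4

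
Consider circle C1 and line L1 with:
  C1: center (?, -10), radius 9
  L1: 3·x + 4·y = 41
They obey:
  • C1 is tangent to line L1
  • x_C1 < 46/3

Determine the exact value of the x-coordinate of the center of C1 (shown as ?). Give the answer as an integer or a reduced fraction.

1. [C1‖L1]  x_C1² − 54x_C1 + 504 = 0  ⇒  x_C1 = 12 or 42
2. given x_C1 < 46/3: keep 12

12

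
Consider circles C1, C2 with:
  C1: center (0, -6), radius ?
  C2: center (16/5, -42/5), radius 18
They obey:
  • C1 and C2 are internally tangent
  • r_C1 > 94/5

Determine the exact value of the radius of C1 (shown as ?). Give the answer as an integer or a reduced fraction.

1. [int C1,C2]  r_C1² − 36r_C1 + 308 = 0  ⇒  r_C1 = 14 or 22
2. given r_C1 > 94/5: keep 22

22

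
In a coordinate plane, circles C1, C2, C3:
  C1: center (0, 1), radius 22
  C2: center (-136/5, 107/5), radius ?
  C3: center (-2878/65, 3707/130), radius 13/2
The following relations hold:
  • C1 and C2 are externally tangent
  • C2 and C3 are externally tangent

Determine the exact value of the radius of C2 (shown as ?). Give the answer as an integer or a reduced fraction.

1. [ext C1·C2]  r_C2² + 44r_C2 − 672 = 0  ⇒  r_C2 = 12 (r>0 drops 1)
2. [ext C2·C3]  r_C2² + 13r_C2 − 300 = 0  ⇒  r_C2 = 12 (r>0 drops 1)

12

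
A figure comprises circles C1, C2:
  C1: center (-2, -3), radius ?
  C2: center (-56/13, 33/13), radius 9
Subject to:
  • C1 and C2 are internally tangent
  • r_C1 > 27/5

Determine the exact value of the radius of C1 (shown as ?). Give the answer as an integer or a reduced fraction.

15

1. [int C1,C2]  r_C1² − 18r_C1 + 45 = 0  ⇒  r_C1 = 3 or 15
2. given r_C1 > 27/5: keep 15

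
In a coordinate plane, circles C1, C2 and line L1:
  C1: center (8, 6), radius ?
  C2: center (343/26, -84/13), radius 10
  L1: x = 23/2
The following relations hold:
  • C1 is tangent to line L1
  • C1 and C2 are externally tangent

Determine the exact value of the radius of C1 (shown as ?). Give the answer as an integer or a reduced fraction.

7/2

1. [C1‖L1]  r_C1² − 49/4 = 0  ⇒  r_C1 = 7/2 (r>0 drops 1)
2. [ext C1·C2]  r_C1² + 20r_C1 − 329/4 = 0  ⇒  r_C1 = 7/2 (r>0 drops 1)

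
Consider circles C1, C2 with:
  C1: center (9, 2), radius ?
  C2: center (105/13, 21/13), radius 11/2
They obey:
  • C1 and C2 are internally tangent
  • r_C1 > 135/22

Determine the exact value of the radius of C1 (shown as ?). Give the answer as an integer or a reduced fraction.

1. [int C1,C2]  r_C1² − 11r_C1 + 117/4 = 0  ⇒  r_C1 = 9/2 or 13/2
2. given r_C1 > 135/22: keep 13/2

13/2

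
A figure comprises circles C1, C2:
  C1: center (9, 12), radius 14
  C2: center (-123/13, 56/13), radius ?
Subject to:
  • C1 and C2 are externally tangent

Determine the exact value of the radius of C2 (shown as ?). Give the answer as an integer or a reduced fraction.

6

1. [ext C1·C2]  r_C2² + 28r_C2 − 204 = 0  ⇒  r_C2 = 6 (r>0 drops 1)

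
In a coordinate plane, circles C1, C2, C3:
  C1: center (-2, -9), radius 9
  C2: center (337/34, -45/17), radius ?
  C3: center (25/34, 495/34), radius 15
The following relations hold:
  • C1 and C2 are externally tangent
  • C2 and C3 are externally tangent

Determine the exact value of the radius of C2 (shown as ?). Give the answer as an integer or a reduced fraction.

1. [ext C1·C2]  r_C2² + 18r_C2 − 405/4 = 0  ⇒  r_C2 = 9/2 (r>0 drops 1)
2. [ext C2·C3]  r_C2² + 30r_C2 − 621/4 = 0  ⇒  r_C2 = 9/2 (r>0 drops 1)

9/2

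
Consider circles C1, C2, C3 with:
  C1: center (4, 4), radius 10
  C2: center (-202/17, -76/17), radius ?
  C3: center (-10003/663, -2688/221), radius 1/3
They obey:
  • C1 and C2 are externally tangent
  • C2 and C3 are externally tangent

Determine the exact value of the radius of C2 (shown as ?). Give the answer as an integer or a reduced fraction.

8

1. [ext C1·C2]  r_C2² + 20r_C2 − 224 = 0  ⇒  r_C2 = 8 (r>0 drops 1)
2. [ext C2·C3]  r_C2² + (2/3)r_C2 − 208/3 = 0  ⇒  r_C2 = 8 (r>0 drops 1)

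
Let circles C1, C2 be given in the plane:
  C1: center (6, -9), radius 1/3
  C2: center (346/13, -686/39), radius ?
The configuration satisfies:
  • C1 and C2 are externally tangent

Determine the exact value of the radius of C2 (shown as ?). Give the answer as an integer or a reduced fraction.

1. [ext C1·C2]  r_C2² + (2/3)r_C2 − 1496/3 = 0  ⇒  r_C2 = 22 (r>0 drops 1)

22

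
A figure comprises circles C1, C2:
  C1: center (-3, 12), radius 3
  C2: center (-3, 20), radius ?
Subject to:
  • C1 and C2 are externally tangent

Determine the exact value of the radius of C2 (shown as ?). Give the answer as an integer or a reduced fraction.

1. [ext C1·C2]  r_C2² + 6r_C2 − 55 = 0  ⇒  r_C2 = 5 (r>0 drops 1)

5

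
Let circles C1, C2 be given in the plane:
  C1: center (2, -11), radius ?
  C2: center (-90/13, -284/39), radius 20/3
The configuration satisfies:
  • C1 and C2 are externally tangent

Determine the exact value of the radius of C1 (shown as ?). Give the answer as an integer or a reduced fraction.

3

1. [ext C1·C2]  r_C1² + (40/3)r_C1 − 49 = 0  ⇒  r_C1 = 3 (r>0 drops 1)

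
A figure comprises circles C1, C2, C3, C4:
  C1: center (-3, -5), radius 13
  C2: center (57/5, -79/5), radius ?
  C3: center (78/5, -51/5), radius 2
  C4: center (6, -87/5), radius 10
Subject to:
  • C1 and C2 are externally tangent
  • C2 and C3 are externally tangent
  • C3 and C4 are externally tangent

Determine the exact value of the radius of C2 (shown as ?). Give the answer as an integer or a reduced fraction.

1. [ext C1·C2]  r_C2² + 26r_C2 − 155 = 0  ⇒  r_C2 = 5 (r>0 drops 1)
2. [ext C2·C3]  r_C2² + 4r_C2 − 45 = 0  ⇒  r_C2 = 5 (r>0 drops 1)

5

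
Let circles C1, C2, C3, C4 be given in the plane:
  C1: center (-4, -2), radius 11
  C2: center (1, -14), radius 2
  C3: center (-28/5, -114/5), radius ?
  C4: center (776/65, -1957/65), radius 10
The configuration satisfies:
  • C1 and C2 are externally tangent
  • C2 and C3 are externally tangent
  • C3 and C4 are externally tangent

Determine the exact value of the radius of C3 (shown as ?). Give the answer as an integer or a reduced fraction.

1. [ext C2·C3]  r_C3² + 4r_C3 − 117 = 0  ⇒  r_C3 = 9 (r>0 drops 1)
2. [ext C3·C4]  r_C3² + 20r_C3 − 261 = 0  ⇒  r_C3 = 9 (r>0 drops 1)

9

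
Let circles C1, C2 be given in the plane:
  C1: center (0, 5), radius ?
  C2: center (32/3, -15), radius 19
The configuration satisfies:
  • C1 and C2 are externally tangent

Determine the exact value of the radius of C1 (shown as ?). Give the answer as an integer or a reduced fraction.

1. [ext C1·C2]  r_C1² + 38r_C1 − 1375/9 = 0  ⇒  r_C1 = 11/3 (r>0 drops 1)

11/3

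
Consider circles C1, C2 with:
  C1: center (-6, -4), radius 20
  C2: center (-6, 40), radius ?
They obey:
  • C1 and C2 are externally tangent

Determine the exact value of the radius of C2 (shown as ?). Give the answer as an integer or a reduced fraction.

24

1. [ext C1·C2]  r_C2² + 40r_C2 − 1536 = 0  ⇒  r_C2 = 24 (r>0 drops 1)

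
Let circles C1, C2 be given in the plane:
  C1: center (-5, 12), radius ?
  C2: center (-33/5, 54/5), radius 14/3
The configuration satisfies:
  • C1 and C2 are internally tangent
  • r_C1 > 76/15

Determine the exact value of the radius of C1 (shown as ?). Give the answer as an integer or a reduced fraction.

20/3

1. [int C1,C2]  r_C1² − (28/3)r_C1 + 160/9 = 0  ⇒  r_C1 = 8/3 or 20/3
2. given r_C1 > 76/15: keep 20/3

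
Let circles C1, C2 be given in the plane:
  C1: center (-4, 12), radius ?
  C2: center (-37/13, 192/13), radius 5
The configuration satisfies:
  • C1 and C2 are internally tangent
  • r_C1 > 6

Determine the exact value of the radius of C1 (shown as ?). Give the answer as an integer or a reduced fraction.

1. [int C1,C2]  r_C1² − 10r_C1 + 16 = 0  ⇒  r_C1 = 2 or 8
2. given r_C1 > 6: keep 8

8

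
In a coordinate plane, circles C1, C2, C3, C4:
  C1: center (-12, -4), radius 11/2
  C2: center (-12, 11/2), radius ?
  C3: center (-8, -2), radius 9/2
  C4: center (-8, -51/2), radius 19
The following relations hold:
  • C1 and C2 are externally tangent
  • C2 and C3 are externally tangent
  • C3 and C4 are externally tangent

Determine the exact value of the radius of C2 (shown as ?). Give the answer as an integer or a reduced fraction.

4

1. [ext C1·C2]  r_C2² + 11r_C2 − 60 = 0  ⇒  r_C2 = 4 (r>0 drops 1)
2. [ext C2·C3]  r_C2² + 9r_C2 − 52 = 0  ⇒  r_C2 = 4 (r>0 drops 1)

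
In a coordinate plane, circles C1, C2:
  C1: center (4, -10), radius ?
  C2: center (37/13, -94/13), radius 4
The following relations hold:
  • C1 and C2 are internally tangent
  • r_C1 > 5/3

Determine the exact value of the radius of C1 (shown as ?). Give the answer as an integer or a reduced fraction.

7

1. [int C1,C2]  r_C1² − 8r_C1 + 7 = 0  ⇒  r_C1 = 1 or 7
2. given r_C1 > 5/3: keep 7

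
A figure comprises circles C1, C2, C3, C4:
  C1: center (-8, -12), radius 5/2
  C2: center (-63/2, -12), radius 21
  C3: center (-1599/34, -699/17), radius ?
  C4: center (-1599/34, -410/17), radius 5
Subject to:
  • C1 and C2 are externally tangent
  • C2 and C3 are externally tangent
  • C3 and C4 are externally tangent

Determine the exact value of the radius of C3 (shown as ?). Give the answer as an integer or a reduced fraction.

1. [ext C2·C3]  r_C3² + 42r_C3 − 648 = 0  ⇒  r_C3 = 12 (r>0 drops 1)
2. [ext C3·C4]  r_C3² + 10r_C3 − 264 = 0  ⇒  r_C3 = 12 (r>0 drops 1)

12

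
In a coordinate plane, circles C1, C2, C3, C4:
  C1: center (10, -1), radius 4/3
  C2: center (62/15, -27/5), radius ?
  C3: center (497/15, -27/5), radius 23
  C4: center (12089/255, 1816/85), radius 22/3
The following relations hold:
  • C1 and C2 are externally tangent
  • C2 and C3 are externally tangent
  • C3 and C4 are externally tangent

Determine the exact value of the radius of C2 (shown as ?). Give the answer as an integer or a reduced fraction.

6

1. [ext C1·C2]  r_C2² + (8/3)r_C2 − 52 = 0  ⇒  r_C2 = 6 (r>0 drops 1)
2. [ext C2·C3]  r_C2² + 46r_C2 − 312 = 0  ⇒  r_C2 = 6 (r>0 drops 1)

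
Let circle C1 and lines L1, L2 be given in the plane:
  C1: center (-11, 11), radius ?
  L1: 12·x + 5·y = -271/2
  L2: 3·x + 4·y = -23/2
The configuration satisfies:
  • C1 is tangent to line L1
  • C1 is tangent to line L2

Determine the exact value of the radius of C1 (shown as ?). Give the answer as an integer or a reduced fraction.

9/2

1. [C1‖L1]  r_C1² − 81/4 = 0  ⇒  r_C1 = 9/2 (r>0 drops 1)
2. [C1‖L2]  r_C1² − 81/4 = 0  ⇒  r_C1 = 9/2 (r>0 drops 1)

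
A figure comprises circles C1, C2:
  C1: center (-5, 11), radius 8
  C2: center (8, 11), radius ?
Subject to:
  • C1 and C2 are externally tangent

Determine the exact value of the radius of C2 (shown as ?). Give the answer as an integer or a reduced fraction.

5

1. [ext C1·C2]  r_C2² + 16r_C2 − 105 = 0  ⇒  r_C2 = 5 (r>0 drops 1)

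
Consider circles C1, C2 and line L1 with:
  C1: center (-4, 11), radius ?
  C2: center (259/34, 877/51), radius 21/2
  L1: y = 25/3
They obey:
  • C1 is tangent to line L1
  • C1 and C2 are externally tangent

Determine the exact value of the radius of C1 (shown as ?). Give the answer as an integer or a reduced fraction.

8/3

1. [C1‖L1]  r_C1² − 64/9 = 0  ⇒  r_C1 = 8/3 (r>0 drops 1)
2. [ext C1·C2]  r_C1² + 21r_C1 − 568/9 = 0  ⇒  r_C1 = 8/3 (r>0 drops 1)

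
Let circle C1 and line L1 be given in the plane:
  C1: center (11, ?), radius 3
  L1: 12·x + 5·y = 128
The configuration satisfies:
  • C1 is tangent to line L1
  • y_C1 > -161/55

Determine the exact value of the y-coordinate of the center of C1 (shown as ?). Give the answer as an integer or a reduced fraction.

1. [C1‖L1]  y_C1² + (8/5)y_C1 − 301/5 = 0  ⇒  y_C1 = -43/5 or 7
2. given y_C1 > -161/55: keep 7

7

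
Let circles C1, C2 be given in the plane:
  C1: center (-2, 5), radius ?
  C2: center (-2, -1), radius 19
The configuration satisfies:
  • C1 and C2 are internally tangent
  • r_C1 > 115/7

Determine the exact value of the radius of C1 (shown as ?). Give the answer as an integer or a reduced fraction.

1. [int C1,C2]  r_C1² − 38r_C1 + 325 = 0  ⇒  r_C1 = 13 or 25
2. given r_C1 > 115/7: keep 25

25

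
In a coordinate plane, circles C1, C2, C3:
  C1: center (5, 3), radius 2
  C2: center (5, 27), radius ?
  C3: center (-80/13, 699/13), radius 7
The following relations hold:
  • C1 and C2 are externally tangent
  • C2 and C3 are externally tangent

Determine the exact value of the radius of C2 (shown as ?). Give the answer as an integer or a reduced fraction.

22

1. [ext C1·C2]  r_C2² + 4r_C2 − 572 = 0  ⇒  r_C2 = 22 (r>0 drops 1)
2. [ext C2·C3]  r_C2² + 14r_C2 − 792 = 0  ⇒  r_C2 = 22 (r>0 drops 1)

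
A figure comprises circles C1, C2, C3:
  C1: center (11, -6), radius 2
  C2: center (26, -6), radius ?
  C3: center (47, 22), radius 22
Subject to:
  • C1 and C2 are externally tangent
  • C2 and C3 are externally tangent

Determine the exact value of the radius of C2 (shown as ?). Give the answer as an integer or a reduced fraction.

1. [ext C1·C2]  r_C2² + 4r_C2 − 221 = 0  ⇒  r_C2 = 13 (r>0 drops 1)
2. [ext C2·C3]  r_C2² + 44r_C2 − 741 = 0  ⇒  r_C2 = 13 (r>0 drops 1)

13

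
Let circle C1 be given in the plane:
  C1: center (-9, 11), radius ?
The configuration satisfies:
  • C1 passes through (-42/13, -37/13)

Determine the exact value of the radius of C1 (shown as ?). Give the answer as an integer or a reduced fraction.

15

1. [C1∋P]  r_C1² − 225 = 0  ⇒  r_C1 = 15 (r>0 drops 1)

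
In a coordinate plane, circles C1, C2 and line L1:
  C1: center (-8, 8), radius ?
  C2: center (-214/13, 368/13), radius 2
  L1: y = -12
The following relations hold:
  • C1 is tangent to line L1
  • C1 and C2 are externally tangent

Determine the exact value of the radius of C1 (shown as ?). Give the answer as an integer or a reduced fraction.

1. [C1‖L1]  r_C1² − 400 = 0  ⇒  r_C1 = 20 (r>0 drops 1)
2. [ext C1·C2]  r_C1² + 4r_C1 − 480 = 0  ⇒  r_C1 = 20 (r>0 drops 1)

20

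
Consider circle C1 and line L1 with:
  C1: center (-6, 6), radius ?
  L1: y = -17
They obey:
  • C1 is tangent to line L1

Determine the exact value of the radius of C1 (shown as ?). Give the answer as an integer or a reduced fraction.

23

1. [C1‖L1]  r_C1² − 529 = 0  ⇒  r_C1 = 23 (r>0 drops 1)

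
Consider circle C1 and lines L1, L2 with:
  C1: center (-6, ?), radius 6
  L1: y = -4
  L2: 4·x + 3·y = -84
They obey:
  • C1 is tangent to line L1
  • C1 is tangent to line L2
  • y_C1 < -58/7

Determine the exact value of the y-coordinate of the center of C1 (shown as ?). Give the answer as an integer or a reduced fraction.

-10

1. [C1‖L1]  y_C1² + 8y_C1 − 20 = 0  ⇒  y_C1 = -10 or 2
2. [C1‖L2]  y_C1² + 40y_C1 + 300 = 0  ⇒  y_C1 = -30 or -10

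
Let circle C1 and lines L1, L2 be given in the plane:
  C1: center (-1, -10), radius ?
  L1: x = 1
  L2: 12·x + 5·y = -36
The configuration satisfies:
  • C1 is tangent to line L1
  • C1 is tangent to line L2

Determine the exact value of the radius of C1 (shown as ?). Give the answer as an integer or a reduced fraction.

1. [C1‖L1]  r_C1² − 4 = 0  ⇒  r_C1 = 2 (r>0 drops 1)
2. [C1‖L2]  r_C1² − 4 = 0  ⇒  r_C1 = 2 (r>0 drops 1)

2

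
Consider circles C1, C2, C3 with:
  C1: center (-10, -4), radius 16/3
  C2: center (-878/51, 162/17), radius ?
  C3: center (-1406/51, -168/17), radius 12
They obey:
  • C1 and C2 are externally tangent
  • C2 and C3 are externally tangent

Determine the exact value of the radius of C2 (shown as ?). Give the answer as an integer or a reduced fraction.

10

1. [ext C1·C2]  r_C2² + (32/3)r_C2 − 620/3 = 0  ⇒  r_C2 = 10 (r>0 drops 1)
2. [ext C2·C3]  r_C2² + 24r_C2 − 340 = 0  ⇒  r_C2 = 10 (r>0 drops 1)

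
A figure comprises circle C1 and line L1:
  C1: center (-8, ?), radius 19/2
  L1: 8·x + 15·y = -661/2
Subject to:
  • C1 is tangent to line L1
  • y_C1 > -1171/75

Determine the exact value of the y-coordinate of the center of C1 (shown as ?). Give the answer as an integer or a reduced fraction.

-7

1. [C1‖L1]  y_C1² + (533/15)y_C1 + 2996/15 = 0  ⇒  y_C1 = -428/15 or -7
2. given y_C1 > -1171/75: keep -7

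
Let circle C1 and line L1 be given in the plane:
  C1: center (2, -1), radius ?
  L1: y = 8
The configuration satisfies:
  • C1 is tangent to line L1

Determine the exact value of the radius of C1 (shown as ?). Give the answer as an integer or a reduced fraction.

1. [C1‖L1]  r_C1² − 81 = 0  ⇒  r_C1 = 9 (r>0 drops 1)

9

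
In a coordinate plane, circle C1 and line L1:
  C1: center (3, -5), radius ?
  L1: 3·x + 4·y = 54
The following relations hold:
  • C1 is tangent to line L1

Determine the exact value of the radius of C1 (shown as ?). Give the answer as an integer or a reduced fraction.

13

1. [C1‖L1]  r_C1² − 169 = 0  ⇒  r_C1 = 13 (r>0 drops 1)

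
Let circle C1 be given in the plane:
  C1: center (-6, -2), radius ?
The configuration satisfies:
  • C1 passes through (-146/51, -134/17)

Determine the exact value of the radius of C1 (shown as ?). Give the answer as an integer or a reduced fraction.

20/3

1. [C1∋P]  r_C1² − 400/9 = 0  ⇒  r_C1 = 20/3 (r>0 drops 1)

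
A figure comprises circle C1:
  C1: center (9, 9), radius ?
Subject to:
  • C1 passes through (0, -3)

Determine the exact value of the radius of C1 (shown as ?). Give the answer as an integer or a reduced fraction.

15

1. [C1∋P]  r_C1² − 225 = 0  ⇒  r_C1 = 15 (r>0 drops 1)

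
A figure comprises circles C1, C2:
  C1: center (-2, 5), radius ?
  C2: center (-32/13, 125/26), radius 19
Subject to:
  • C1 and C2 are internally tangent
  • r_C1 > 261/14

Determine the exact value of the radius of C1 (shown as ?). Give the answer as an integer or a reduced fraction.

1. [int C1,C2]  r_C1² − 38r_C1 + 1443/4 = 0  ⇒  r_C1 = 37/2 or 39/2
2. given r_C1 > 261/14: keep 39/2

39/2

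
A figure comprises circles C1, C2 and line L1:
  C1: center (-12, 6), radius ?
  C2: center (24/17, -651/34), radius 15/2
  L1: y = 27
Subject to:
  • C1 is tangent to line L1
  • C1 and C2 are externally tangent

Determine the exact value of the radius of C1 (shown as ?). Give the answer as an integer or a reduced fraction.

21

1. [C1‖L1]  r_C1² − 441 = 0  ⇒  r_C1 = 21 (r>0 drops 1)
2. [ext C1·C2]  r_C1² + 15r_C1 − 756 = 0  ⇒  r_C1 = 21 (r>0 drops 1)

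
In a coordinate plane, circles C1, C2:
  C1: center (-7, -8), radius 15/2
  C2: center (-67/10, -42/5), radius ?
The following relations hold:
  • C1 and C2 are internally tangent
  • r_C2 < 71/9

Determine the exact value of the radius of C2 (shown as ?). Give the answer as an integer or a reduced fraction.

1. [int C1,C2]  r_C2² − 15r_C2 + 56 = 0  ⇒  r_C2 = 7 or 8
2. given r_C2 < 71/9: keep 7

7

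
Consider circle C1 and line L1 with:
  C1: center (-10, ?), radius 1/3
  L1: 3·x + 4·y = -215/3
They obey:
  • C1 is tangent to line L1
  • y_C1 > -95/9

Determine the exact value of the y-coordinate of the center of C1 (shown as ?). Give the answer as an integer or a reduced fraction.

1. [C1‖L1]  y_C1² + (125/6)y_C1 + 325/3 = 0  ⇒  y_C1 = -65/6 or -10
2. given y_C1 > -95/9: keep -10

-10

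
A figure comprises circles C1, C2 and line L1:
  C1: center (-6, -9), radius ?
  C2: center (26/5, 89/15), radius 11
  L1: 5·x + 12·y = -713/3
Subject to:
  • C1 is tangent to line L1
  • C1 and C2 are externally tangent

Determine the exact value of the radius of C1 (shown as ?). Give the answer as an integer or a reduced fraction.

23/3

1. [C1‖L1]  r_C1² − 529/9 = 0  ⇒  r_C1 = 23/3 (r>0 drops 1)
2. [ext C1·C2]  r_C1² + 22r_C1 − 2047/9 = 0  ⇒  r_C1 = 23/3 (r>0 drops 1)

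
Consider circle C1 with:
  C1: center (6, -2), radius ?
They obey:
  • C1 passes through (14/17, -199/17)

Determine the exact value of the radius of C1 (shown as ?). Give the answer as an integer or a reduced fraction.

1. [C1∋P]  r_C1² − 121 = 0  ⇒  r_C1 = 11 (r>0 drops 1)

11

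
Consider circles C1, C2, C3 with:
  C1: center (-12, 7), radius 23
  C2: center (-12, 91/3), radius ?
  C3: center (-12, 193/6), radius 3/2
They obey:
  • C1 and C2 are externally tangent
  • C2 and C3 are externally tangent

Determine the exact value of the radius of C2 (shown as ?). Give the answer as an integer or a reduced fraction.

1/3

1. [ext C1·C2]  r_C2² + 46r_C2 − 139/9 = 0  ⇒  r_C2 = 1/3 (r>0 drops 1)
2. [ext C2·C3]  r_C2² + 3r_C2 − 10/9 = 0  ⇒  r_C2 = 1/3 (r>0 drops 1)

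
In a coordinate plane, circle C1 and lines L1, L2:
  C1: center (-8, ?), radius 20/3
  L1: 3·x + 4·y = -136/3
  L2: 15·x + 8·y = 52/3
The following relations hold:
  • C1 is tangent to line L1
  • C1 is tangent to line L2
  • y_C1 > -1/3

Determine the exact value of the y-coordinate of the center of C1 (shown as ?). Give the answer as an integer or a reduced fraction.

1. [C1‖L1]  y_C1² + (32/3)y_C1 − 41 = 0  ⇒  y_C1 = -41/3 or 3
2. [C1‖L2]  y_C1² − (103/3)y_C1 + 94 = 0  ⇒  y_C1 = 3 or 94/3

3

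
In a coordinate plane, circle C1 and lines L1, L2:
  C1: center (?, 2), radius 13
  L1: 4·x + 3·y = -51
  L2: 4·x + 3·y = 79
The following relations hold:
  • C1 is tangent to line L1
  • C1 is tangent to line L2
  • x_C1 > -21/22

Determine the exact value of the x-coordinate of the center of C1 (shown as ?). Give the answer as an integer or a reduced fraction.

1. [C1‖L1]  x_C1² + (57/2)x_C1 − 61 = 0  ⇒  x_C1 = -61/2 or 2
2. [C1‖L2]  x_C1² − (73/2)x_C1 + 69 = 0  ⇒  x_C1 = 2 or 69/2

2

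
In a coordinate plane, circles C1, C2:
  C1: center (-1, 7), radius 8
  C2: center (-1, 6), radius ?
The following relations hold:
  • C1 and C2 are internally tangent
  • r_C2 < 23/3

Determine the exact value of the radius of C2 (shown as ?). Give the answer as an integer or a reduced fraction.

7

1. [int C1,C2]  r_C2² − 16r_C2 + 63 = 0  ⇒  r_C2 = 7 or 9
2. given r_C2 < 23/3: keep 7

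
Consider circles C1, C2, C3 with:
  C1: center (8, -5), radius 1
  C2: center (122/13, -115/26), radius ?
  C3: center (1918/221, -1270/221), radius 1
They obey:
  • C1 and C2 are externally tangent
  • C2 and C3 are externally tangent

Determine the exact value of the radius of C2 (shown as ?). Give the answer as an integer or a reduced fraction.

1/2

1. [ext C1·C2]  r_C2² + 2r_C2 − 5/4 = 0  ⇒  r_C2 = 1/2 (r>0 drops 1)
2. [ext C2·C3]  r_C2² + 2r_C2 − 5/4 = 0  ⇒  r_C2 = 1/2 (r>0 drops 1)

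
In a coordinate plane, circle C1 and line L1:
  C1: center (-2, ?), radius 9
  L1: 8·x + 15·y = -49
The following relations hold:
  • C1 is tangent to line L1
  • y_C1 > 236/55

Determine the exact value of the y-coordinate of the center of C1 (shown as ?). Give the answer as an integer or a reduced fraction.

1. [C1‖L1]  y_C1² + (22/5)y_C1 − 496/5 = 0  ⇒  y_C1 = -62/5 or 8
2. given y_C1 > 236/55: keep 8

8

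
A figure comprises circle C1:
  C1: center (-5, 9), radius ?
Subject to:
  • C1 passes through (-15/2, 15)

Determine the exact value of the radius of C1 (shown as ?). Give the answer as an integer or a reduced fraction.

1. [C1∋P]  r_C1² − 169/4 = 0  ⇒  r_C1 = 13/2 (r>0 drops 1)

13/2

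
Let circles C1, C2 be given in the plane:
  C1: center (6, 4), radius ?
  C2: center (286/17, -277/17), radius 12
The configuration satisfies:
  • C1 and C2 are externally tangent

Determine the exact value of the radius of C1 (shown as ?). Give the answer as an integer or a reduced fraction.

1. [ext C1·C2]  r_C1² + 24r_C1 − 385 = 0  ⇒  r_C1 = 11 (r>0 drops 1)

11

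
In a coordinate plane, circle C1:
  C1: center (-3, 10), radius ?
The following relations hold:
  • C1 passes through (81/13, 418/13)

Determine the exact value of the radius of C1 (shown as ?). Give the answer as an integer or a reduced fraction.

1. [C1∋P]  r_C1² − 576 = 0  ⇒  r_C1 = 24 (r>0 drops 1)

24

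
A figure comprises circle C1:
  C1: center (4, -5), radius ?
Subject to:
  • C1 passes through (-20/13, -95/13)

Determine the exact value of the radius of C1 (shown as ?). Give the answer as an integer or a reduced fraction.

1. [C1∋P]  r_C1² − 36 = 0  ⇒  r_C1 = 6 (r>0 drops 1)

6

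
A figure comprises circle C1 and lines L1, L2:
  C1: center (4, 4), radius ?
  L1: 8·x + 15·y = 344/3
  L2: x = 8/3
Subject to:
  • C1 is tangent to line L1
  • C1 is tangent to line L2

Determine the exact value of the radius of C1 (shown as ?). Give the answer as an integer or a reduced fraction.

4/3

1. [C1‖L1]  r_C1² − 16/9 = 0  ⇒  r_C1 = 4/3 (r>0 drops 1)
2. [C1‖L2]  r_C1² − 16/9 = 0  ⇒  r_C1 = 4/3 (r>0 drops 1)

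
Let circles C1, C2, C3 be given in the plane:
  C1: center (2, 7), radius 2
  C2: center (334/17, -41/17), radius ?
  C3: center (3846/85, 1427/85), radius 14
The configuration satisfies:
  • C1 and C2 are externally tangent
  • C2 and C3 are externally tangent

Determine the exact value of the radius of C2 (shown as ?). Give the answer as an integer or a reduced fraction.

18

1. [ext C1·C2]  r_C2² + 4r_C2 − 396 = 0  ⇒  r_C2 = 18 (r>0 drops 1)
2. [ext C2·C3]  r_C2² + 28r_C2 − 828 = 0  ⇒  r_C2 = 18 (r>0 drops 1)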